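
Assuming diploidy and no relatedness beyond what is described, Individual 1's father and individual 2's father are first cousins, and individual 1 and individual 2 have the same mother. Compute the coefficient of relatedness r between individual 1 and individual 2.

Independent pedigree routes through distinct common ancestors add.
Individual 1 and individual 2 are related in two ways: second cousins through their fathers (r = 1/32) and half-sibs through their shared mother (r = 1/4).
r = 1/32 + 1/4 = 0.28125.

0.28125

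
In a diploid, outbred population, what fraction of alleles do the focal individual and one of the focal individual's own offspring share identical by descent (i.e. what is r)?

Each parent–offspring link contributes a factor of 1/2, and independent paths through distinct common ancestors add.
One parent–offspring link: r = (1/2)^1 = 1/2.

0.5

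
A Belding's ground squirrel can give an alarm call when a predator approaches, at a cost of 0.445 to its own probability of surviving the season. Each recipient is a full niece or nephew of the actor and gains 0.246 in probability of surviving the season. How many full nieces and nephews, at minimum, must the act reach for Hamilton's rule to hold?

8

r to a full niece or nephew = 0.25 (full aunt/uncle↔niece/nephew: two paths of length 3 through the shared grandparent pair: r = 2·(1/2)^3 = 1/4).
Hamilton's rule: n·r·B > C  ⇒  n > C/(r·B) = 0.445/(0.25·0.246) = 7.236.
The smallest integer exceeding 7.236 is 8.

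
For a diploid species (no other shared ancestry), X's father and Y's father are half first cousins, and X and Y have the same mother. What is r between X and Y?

0.265625

Wright's path rule: contributions from independent ancestry routes add.
X and Y are related in two ways: half second cousins through their fathers (r = 1/64) and half-sibs through their shared mother (r = 1/4).
r = 1/64 + 1/4 = 0.265625.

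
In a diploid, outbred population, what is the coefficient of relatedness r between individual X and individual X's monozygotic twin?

1

Each parent–offspring link contributes a factor of 1/2, and independent paths through distinct common ancestors add.
Monozygotic twins share every allele identical by descent: r = 1.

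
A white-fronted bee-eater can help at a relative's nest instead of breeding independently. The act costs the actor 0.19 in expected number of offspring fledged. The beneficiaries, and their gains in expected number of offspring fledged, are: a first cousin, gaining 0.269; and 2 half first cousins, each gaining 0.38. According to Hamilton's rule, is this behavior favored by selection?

Hamilton's rule: the trait is favored when the sum of r·B over every recipient exceeds the actor's cost C.
r to a first cousin = 0.125 (first cousins share one grandparent pair — two paths of length 4: r = 2·(1/2)^4 = 1/8).
r to a half first cousin = 0.0625 (half first cousins share one grandparent — one path of length 4: r = (1/2)^4 = 1/16).
Summing one r·B term per recipient: 1·0.125·0.269 + 2·0.0625·0.38 = 0.081125.
0.081125 < 0.19: the indirect benefit is less than the cost.

No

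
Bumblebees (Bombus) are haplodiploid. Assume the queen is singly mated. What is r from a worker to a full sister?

0.75

Haplodiploid full sisters inherit their father's entire haploid genome identically (contributing 1/2) and on average half of their mother's contribution (1/2 · 1/2 = 1/4); r = 1/2 + 1/4 = 3/4.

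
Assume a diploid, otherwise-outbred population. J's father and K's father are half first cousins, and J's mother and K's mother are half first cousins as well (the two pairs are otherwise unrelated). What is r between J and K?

Relatedness sums over independent paths through distinct common ancestors.
J and K are related in two ways: half second cousins through their fathers (r = 1/64) and half second cousins through their mothers (r = 1/64).
r = 1/64 + 1/64 = 0.03125.

0.03125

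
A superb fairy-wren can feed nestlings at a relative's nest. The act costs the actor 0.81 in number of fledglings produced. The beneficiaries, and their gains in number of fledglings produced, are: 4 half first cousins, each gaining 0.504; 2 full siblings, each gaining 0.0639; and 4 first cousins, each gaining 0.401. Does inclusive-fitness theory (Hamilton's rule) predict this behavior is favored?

No

Hamilton's rule: the trait is favored when the sum of r·B over every recipient exceeds the actor's cost C.
r to a half first cousin = 1/16 (half first cousins share one grandparent — one path of length 4: r = (1/2)^4 = 1/16).
r to a full sibling = 0.5 (full sibs share both parents — two paths of length 2: r = 2·(1/2)^2 = 1/2).
r to a first cousin = 0.125 (first cousins share one grandparent pair — two paths of length 4: r = 2·(1/2)^4 = 1/8).
Summing one r·B term per recipient: 4·0.0625·0.504 + 2·0.5·0.0639 + 4·0.125·0.401 = 0.3904.
0.3904 < 0.81: the indirect benefit is less than the cost.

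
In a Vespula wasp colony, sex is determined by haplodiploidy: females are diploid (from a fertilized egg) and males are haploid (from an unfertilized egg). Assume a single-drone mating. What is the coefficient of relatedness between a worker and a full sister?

Haplodiploid full sisters inherit their father's entire haploid genome identically (contributing 1/2) and on average half of their mother's contribution (1/2 · 1/2 = 1/4); r = 1/2 + 1/4 = 3/4.

0.75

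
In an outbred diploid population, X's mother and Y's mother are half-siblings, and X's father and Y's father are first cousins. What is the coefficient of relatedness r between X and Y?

0.09375

Wright's path rule: contributions from independent ancestry routes add.
X and Y are related in two ways: half first cousins through their mothers (r = 1/16) and second cousins through their fathers (r = 1/32).
r = 1/16 + 1/32 = 3/32 = 0.09375.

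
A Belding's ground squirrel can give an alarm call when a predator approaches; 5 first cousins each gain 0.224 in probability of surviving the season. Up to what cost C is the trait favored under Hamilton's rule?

0.14

r to a first cousin = 1/8 (first cousins share one grandparent pair — two paths of length 4: r = 2·(1/2)^4 = 1/8).
Hamilton's rule: n·r·B > C, so the trait is favored while C < n·r·B = 5·0.125·0.224 = 0.14.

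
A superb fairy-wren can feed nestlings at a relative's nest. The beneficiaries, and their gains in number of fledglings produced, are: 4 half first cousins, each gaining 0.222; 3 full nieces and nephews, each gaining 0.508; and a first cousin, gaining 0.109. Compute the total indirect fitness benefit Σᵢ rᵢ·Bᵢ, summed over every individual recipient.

r to a half first cousin = 0.0625 (half first cousins share one grandparent — one path of length 4: r = (1/2)^4 = 1/16).
r to a full niece or nephew = 1/4 (full aunt/uncle↔niece/nephew: two paths of length 3 through the shared grandparent pair: r = 2·(1/2)^3 = 1/4).
r to a first cousin = 0.125 (first cousins share one grandparent pair — two paths of length 4: r = 2·(1/2)^4 = 1/8).
Summing one r·B term per recipient: 4·0.0625·0.222 + 3·0.25·0.508 + 1·0.125·0.109 = 0.450125.

0.450125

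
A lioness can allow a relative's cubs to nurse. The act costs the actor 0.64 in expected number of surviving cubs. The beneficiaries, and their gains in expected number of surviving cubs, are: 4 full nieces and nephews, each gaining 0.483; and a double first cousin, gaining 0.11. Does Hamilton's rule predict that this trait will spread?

No

Hamilton's rule: the trait is favored when the sum of r·B over every recipient exceeds the actor's cost C.
r to a full niece or nephew = 1/4 (full aunt/uncle↔niece/nephew: two paths of length 3 through the shared grandparent pair: r = 2·(1/2)^3 = 1/4).
r to a double first cousin = 1/4 (double first cousins share both grandparent pairs — four paths of length 4: r = 4·(1/2)^4 = 1/4).
Summing one r·B term per recipient: 4·0.25·0.483 + 1·0.25·0.11 = 0.5105.
0.5105 < 0.64: the indirect benefit is less than the cost.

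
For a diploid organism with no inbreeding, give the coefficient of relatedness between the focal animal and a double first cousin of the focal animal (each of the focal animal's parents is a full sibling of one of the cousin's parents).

Each parent–offspring link contributes a factor of 1/2, and independent paths through distinct common ancestors add.
Double first cousins share both grandparent pairs — four paths of length 4: r = 4·(1/2)^4 = 1/4.

0.25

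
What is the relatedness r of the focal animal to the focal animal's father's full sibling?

0.25

Each parent–offspring link contributes a factor of 1/2, and independent paths through distinct common ancestors add.
Full aunt/uncle↔niece/nephew: two paths of length 3 through the shared grandparent pair: r = 2·(1/2)^3 = 1/4.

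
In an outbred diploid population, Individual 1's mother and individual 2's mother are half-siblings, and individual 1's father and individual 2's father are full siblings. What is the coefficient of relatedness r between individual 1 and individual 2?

0.1875

With two independent routes of shared ancestry, r is the sum of the two contributions.
Individual 1 and individual 2 are related in two ways: half first cousins through their mothers (r = 1/16) and first cousins through their fathers (r = 1/8).
r = 1/16 + 1/8 = 0.1875.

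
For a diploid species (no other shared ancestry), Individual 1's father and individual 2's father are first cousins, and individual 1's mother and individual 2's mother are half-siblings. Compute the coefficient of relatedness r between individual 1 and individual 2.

Relatedness sums over independent paths through distinct common ancestors.
Individual 1 and individual 2 are related in two ways: second cousins through their fathers (r = 1/32) and half first cousins through their mothers (r = 1/16).
r = 1/32 + 1/16 = 3/32 = 0.09375.

0.09375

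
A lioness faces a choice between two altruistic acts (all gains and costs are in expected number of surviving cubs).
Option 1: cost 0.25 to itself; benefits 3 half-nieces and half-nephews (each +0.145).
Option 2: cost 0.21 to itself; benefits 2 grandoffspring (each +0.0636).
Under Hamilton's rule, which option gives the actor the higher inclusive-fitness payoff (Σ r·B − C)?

Option 2

Option 1: r to a half-niece or half-nephew = 0.125.
Option 1: Σ r·B − C = (3·0.125·0.145) − 0.25 = -0.195625.
Option 2: r to a grandoffspring = 0.25.
Option 2: Σ r·B − C = (2·0.25·0.0636) − 0.21 = -0.1782.
Option 2 has the higher net inclusive-fitness payoff.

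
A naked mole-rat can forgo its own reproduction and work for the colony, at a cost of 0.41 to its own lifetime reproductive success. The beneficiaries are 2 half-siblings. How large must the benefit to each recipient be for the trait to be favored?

0.82

r to a half-sibling = 0.25 (half-sibs share one parent — one path of length 2: r = (1/2)^2 = 1/4).
Hamilton's rule with n recipients of equal r: n·r·B > C, so B > C/(n·r) = 0.41/(2·0.25) = 0.82.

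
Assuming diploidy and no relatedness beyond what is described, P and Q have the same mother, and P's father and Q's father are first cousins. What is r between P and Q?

0.28125

Independent pedigree routes through distinct common ancestors add.
P and Q are related in two ways: half-sibs through their shared mother (r = 1/4) and second cousins through their fathers (r = 1/32).
r = 1/4 + 1/32 = 0.28125.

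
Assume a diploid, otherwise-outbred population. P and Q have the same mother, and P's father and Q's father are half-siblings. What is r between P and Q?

0.3125

Wright's path rule: contributions from independent ancestry routes add.
P and Q are related in two ways: half-sibs through their shared mother (r = 1/4) and half first cousins through their fathers (r = 1/16).
r = 1/4 + 1/16 = 5/16 = 0.3125.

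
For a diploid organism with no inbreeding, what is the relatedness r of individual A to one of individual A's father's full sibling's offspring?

0.125

Each parent–offspring link contributes a factor of 1/2, and independent paths through distinct common ancestors add.
First cousins share one grandparent pair — two paths of length 4: r = 2·(1/2)^4 = 1/8.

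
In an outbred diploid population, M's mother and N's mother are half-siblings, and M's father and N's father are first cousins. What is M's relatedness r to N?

With two independent routes of shared ancestry, r is the sum of the two contributions.
M and N are related in two ways: half first cousins through their mothers (r = 1/16) and second cousins through their fathers (r = 1/32).
r = 1/16 + 1/32 = 0.09375.

0.09375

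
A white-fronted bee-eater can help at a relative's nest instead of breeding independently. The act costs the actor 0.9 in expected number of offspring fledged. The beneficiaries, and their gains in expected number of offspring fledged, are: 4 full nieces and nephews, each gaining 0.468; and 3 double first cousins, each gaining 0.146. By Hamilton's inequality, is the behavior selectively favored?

No

Hamilton's rule: the trait is favored when the sum of r·B over every recipient exceeds the actor's cost C.
r to a full niece or nephew = 0.25 (full aunt/uncle↔niece/nephew: two paths of length 3 through the shared grandparent pair: r = 2·(1/2)^3 = 1/4).
r to a double first cousin = 0.25 (double first cousins share both grandparent pairs — four paths of length 4: r = 4·(1/2)^4 = 1/4).
Summing one r·B term per recipient: 4·0.25·0.468 + 3·0.25·0.146 = 0.5775.
0.5775 < 0.9: the indirect benefit is less than the cost.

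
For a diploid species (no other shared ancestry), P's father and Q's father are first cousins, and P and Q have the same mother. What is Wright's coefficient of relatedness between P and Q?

With two independent routes of shared ancestry, r is the sum of the two contributions.
P and Q are related in two ways: second cousins through their fathers (r = 1/32) and half-sibs through their shared mother (r = 1/4).
r = 1/32 + 1/4 = 0.28125.

0.28125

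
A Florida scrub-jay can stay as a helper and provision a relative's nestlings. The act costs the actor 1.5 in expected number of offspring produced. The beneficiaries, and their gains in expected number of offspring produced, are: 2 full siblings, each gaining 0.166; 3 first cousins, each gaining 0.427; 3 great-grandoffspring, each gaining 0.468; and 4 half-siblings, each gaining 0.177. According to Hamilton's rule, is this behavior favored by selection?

No

Hamilton's rule: the trait is favored when the sum of r·B over every recipient exceeds the actor's cost C.
r to a full sibling = 0.5 (full sibs share both parents — two paths of length 2: r = 2·(1/2)^2 = 1/2).
r to a first cousin = 0.125 (first cousins share one grandparent pair — two paths of length 4: r = 2·(1/2)^4 = 1/8).
r to a great-grandoffspring = 1/8 (three parent–offspring links: r = (1/2)^3 = 1/8).
r to a half-sibling = 1/4 (half-sibs share one parent — one path of length 2: r = (1/2)^2 = 1/4).
Summing one r·B term per recipient: 2·0.5·0.166 + 3·0.125·0.427 + 3·0.125·0.468 + 4·0.25·0.177 = 0.678625.
0.678625 < 1.5: the indirect benefit is less than the cost.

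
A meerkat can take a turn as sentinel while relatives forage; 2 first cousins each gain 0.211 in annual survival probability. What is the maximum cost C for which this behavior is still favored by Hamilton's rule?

0.05275

r to a first cousin = 1/8 (first cousins share one grandparent pair — two paths of length 4: r = 2·(1/2)^4 = 1/8).
Hamilton's rule: n·r·B > C, so the trait is favored while C < n·r·B = 2·0.125·0.211 = 0.05275.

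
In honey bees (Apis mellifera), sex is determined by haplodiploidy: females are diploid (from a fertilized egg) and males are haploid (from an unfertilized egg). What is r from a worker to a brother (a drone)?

Her haploid brother carries none of their father's genes and a random half of their mother's genome; that half matches the maternal half of her own genome with probability 1/2: r = 1/2 · 1/2 = 1/4.

0.25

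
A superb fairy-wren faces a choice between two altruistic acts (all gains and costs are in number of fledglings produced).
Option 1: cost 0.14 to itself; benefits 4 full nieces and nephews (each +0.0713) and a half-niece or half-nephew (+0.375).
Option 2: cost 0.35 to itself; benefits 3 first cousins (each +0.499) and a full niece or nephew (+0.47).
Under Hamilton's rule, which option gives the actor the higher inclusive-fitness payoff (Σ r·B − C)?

Option 1: r to a full niece or nephew = 0.25.
Option 1: r to a half-niece or half-nephew = 0.125.
Option 1: Σ r·B − C = (4·0.25·0.0713 + 1·0.125·0.375) − 0.14 = -0.021825.
Option 2: r to a first cousin = 0.125.
Option 2: r to a full niece or nephew = 0.25.
Option 2: Σ r·B − C = (3·0.125·0.499 + 1·0.25·0.47) − 0.35 = -0.045375.
Option 1 has the higher net inclusive-fitness payoff.

Option 1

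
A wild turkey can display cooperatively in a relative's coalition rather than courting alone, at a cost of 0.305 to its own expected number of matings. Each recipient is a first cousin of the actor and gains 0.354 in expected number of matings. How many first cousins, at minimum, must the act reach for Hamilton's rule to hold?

7

r to a first cousin = 0.125 (first cousins share one grandparent pair — two paths of length 4: r = 2·(1/2)^4 = 1/8).
Hamilton's rule: n·r·B > C  ⇒  n > C/(r·B) = 0.305/(0.125·0.354) = 6.893.
The smallest integer exceeding 6.893 is 7.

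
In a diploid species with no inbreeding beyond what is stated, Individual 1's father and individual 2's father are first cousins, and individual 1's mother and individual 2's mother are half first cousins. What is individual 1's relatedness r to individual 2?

0.046875

Wright's path rule: contributions from independent ancestry routes add.
Individual 1 and individual 2 are related in two ways: second cousins through their fathers (r = 1/32) and half second cousins through their mothers (r = 1/64).
r = 1/32 + 1/64 = 3/64 = 0.046875.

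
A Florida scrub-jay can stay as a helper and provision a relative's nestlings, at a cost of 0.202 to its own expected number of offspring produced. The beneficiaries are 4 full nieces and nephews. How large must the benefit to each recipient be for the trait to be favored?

r to a full niece or nephew = 0.25 (full aunt/uncle↔niece/nephew: two paths of length 3 through the shared grandparent pair: r = 2·(1/2)^3 = 1/4).
Hamilton's rule with n recipients of equal r: n·r·B > C, so B > C/(n·r) = 0.202/(4·0.25) = 0.202.

0.202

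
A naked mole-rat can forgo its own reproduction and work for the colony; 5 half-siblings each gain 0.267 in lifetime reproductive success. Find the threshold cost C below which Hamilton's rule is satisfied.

0.33375

r to a half-sibling = 0.25 (half-sibs share one parent — one path of length 2: r = (1/2)^2 = 1/4).
Hamilton's rule: n·r·B > C, so the trait is favored while C < n·r·B = 5·0.25·0.267 = 0.33375.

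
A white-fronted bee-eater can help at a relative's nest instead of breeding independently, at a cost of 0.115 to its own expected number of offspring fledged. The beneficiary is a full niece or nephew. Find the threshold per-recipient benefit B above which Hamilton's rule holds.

0.46

r to a full niece or nephew = 1/4 (full aunt/uncle↔niece/nephew: two paths of length 3 through the shared grandparent pair: r = 2·(1/2)^3 = 1/4).
Hamilton's rule with n recipients of equal r: n·r·B > C, so B > C/(n·r) = 0.115/(1·0.25) = 0.46.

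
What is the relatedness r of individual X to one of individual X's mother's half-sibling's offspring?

0.0625

Each parent–offspring link contributes a factor of 1/2, and independent paths through distinct common ancestors add.
Half first cousins share one grandparent — one path of length 4: r = (1/2)^4 = 1/16.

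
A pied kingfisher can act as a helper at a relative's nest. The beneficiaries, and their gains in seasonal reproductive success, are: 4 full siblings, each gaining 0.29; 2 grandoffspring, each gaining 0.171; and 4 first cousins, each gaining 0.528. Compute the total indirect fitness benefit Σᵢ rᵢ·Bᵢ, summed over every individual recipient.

r to a full sibling = 0.5 (full sibs share both parents — two paths of length 2: r = 2·(1/2)^2 = 1/2).
r to a grandoffspring = 0.25 (two parent–offspring links: r = (1/2)^2 = 1/4).
r to a first cousin = 0.125 (first cousins share one grandparent pair — two paths of length 4: r = 2·(1/2)^4 = 1/8).
Summing one r·B term per recipient: 4·0.5·0.29 + 2·0.25·0.171 + 4·0.125·0.528 = 0.9295.

0.9295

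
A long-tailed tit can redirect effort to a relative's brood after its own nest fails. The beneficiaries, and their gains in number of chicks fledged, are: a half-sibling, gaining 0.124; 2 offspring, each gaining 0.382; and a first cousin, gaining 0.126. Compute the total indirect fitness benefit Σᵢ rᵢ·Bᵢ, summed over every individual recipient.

r to a half-sibling = 0.25 (half-sibs share one parent — one path of length 2: r = (1/2)^2 = 1/4).
r to an offspring = 0.5 (one parent–offspring link: r = (1/2)^1 = 1/2).
r to a first cousin = 1/8 (first cousins share one grandparent pair — two paths of length 4: r = 2·(1/2)^4 = 1/8).
Summing one r·B term per recipient: 1·0.25·0.124 + 2·0.5·0.382 + 1·0.125·0.126 = 0.42875.

0.42875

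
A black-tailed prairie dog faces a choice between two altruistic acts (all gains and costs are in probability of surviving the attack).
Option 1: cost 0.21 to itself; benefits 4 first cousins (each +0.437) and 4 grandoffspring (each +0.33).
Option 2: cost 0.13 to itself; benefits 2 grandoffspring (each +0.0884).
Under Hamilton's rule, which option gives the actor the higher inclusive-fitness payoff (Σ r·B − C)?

Option 1

Option 1: r to a first cousin = 0.125.
Option 1: r to a grandoffspring = 0.25.
Option 1: Σ r·B − C = (4·0.125·0.437 + 4·0.25·0.33) − 0.21 = 0.3385.
Option 2: r to a grandoffspring = 0.25.
Option 2: Σ r·B − C = (2·0.25·0.0884) − 0.13 = -0.0858.
Option 1 has the higher net inclusive-fitness payoff.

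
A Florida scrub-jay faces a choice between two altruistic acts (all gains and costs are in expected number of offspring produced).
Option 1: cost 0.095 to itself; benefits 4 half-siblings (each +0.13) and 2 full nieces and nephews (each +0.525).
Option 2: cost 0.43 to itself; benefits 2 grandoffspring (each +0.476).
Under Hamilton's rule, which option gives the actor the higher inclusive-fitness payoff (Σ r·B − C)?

Option 1: r to a half-sibling = 0.25.
Option 1: r to a full niece or nephew = 0.25.
Option 1: Σ r·B − C = (4·0.25·0.13 + 2·0.25·0.525) − 0.095 = 0.2975.
Option 2: r to a grandoffspring = 0.25.
Option 2: Σ r·B − C = (2·0.25·0.476) − 0.43 = -0.192.
Option 1 has the higher net inclusive-fitness payoff.

Option 1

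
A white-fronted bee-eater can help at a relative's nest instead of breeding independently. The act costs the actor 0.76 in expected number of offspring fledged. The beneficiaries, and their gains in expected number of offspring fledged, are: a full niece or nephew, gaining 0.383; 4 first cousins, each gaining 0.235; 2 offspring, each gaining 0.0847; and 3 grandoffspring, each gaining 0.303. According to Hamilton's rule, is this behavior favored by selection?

Hamilton's rule: the trait is favored when the sum of r·B over every recipient exceeds the actor's cost C.
r to a full niece or nephew = 0.25 (full aunt/uncle↔niece/nephew: two paths of length 3 through the shared grandparent pair: r = 2·(1/2)^3 = 1/4).
r to a first cousin = 1/8 (first cousins share one grandparent pair — two paths of length 4: r = 2·(1/2)^4 = 1/8).
r to an offspring = 1/2 (one parent–offspring link: r = (1/2)^1 = 1/2).
r to a grandoffspring = 1/4 (two parent–offspring links: r = (1/2)^2 = 1/4).
Summing one r·B term per recipient: 1·0.25·0.383 + 4·0.125·0.235 + 2·0.5·0.0847 + 3·0.25·0.303 = 0.5252.
0.5252 < 0.76: the indirect benefit is less than the cost.

No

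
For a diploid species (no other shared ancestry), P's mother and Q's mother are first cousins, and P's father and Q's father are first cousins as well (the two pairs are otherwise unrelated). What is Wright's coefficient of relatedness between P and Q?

Independent pedigree routes through distinct common ancestors add.
P and Q are related in two ways: second cousins through their mothers (r = 1/32) and second cousins through their fathers (r = 1/32).
r = 1/32 + 1/32 = 0.0625.

0.0625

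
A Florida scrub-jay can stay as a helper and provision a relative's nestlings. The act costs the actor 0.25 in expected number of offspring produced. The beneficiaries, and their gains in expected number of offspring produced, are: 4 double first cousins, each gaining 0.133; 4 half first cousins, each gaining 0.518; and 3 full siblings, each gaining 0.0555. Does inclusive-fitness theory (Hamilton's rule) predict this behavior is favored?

Hamilton's rule: the trait is favored when the sum of r·B over every recipient exceeds the actor's cost C.
r to a double first cousin = 0.25 (double first cousins share both grandparent pairs — four paths of length 4: r = 4·(1/2)^4 = 1/4).
r to a half first cousin = 0.0625 (half first cousins share one grandparent — one path of length 4: r = (1/2)^4 = 1/16).
r to a full sibling = 1/2 (full sibs share both parents — two paths of length 2: r = 2·(1/2)^2 = 1/2).
Summing one r·B term per recipient: 4·0.25·0.133 + 4·0.0625·0.518 + 3·0.5·0.0555 = 0.34575.
0.34575 > 0.25: the indirect benefit exceeds the cost.

Yes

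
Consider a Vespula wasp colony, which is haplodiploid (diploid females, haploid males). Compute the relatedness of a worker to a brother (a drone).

Her haploid brother carries none of their father's genes and a random half of their mother's genome; that half matches the maternal half of her own genome with probability 1/2: r = 1/2 · 1/2 = 1/4.

0.25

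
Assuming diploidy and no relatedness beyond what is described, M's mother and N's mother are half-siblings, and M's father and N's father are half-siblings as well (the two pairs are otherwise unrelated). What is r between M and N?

Independent pedigree routes through distinct common ancestors add.
M and N are related in two ways: half first cousins through their mothers (r = 1/16) and half first cousins through their fathers (r = 1/16).
r = 1/16 + 1/16 = 0.125.

0.125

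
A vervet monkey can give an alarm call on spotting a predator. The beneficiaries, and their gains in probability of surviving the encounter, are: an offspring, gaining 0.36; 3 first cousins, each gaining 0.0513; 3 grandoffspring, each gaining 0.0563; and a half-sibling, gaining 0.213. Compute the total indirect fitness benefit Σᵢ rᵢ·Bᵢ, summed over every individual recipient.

0.2947125

r to an offspring = 0.5 (one parent–offspring link: r = (1/2)^1 = 1/2).
r to a first cousin = 0.125 (first cousins share one grandparent pair — two paths of length 4: r = 2·(1/2)^4 = 1/8).
r to a grandoffspring = 1/4 (two parent–offspring links: r = (1/2)^2 = 1/4).
r to a half-sibling = 1/4 (half-sibs share one parent — one path of length 2: r = (1/2)^2 = 1/4).
Summing one r·B term per recipient: 1·0.5·0.36 + 3·0.125·0.0513 + 3·0.25·0.0563 + 1·0.25·0.213 = 0.2947125.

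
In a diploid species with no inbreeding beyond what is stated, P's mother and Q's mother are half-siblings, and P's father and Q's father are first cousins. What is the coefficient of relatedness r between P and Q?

Wright's path rule: contributions from independent ancestry routes add.
P and Q are related in two ways: half first cousins through their mothers (r = 1/16) and second cousins through their fathers (r = 1/32).
r = 1/16 + 1/32 = 3/32 = 0.09375.

0.09375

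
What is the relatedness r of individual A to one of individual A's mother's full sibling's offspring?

Each parent–offspring link contributes a factor of 1/2, and independent paths through distinct common ancestors add.
First cousins share one grandparent pair — two paths of length 4: r = 2·(1/2)^4 = 1/8.

0.125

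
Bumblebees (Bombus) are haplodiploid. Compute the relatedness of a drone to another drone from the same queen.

0.5

Haploid brothers each carry a random half of the queen's diploid genome, so on average they share half: r = 1/2.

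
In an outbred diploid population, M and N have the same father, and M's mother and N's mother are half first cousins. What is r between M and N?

0.265625

Independent pedigree routes through distinct common ancestors add.
M and N are related in two ways: half-sibs through their shared father (r = 1/4) and half second cousins through their mothers (r = 1/64).
r = 1/4 + 1/64 = 0.265625.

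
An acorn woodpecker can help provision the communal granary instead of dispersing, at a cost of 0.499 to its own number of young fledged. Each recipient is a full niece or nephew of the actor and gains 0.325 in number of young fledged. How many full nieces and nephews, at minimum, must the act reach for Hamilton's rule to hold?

7

r to a full niece or nephew = 0.25 (full aunt/uncle↔niece/nephew: two paths of length 3 through the shared grandparent pair: r = 2·(1/2)^3 = 1/4).
Hamilton's rule: n·r·B > C  ⇒  n > C/(r·B) = 0.499/(0.25·0.325) = 6.142.
The smallest integer exceeding 6.142 is 7.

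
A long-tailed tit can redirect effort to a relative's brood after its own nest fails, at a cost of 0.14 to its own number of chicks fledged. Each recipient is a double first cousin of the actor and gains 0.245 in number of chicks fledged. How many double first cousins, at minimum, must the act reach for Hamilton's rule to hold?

3

r to a double first cousin = 0.25 (double first cousins share both grandparent pairs — four paths of length 4: r = 4·(1/2)^4 = 1/4).
Hamilton's rule: n·r·B > C  ⇒  n > C/(r·B) = 0.14/(0.25·0.245) = 2.286.
The smallest integer exceeding 2.286 is 3.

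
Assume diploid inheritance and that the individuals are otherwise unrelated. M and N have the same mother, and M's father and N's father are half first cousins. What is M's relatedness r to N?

Relatedness sums over independent paths through distinct common ancestors.
M and N are related in two ways: half-sibs through their shared mother (r = 1/4) and half second cousins through their fathers (r = 1/64).
r = 1/4 + 1/64 = 0.265625.

0.265625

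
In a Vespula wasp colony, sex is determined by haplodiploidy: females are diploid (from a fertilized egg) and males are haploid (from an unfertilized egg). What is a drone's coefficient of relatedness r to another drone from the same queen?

0.5

Haploid brothers each carry a random half of the queen's diploid genome, so on average they share half: r = 1/2.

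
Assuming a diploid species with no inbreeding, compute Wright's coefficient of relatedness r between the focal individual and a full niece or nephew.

0.25

Each parent–offspring link contributes a factor of 1/2, and independent paths through distinct common ancestors add.
Full aunt/uncle↔niece/nephew: two paths of length 3 through the shared grandparent pair: r = 2·(1/2)^3 = 1/4.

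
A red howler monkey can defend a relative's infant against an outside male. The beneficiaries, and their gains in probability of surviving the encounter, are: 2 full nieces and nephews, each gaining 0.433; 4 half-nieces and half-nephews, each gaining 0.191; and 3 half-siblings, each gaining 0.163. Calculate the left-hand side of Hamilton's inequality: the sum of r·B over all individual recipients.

r to a full niece or nephew = 0.25 (full aunt/uncle↔niece/nephew: two paths of length 3 through the shared grandparent pair: r = 2·(1/2)^3 = 1/4).
r to a half-niece or half-nephew = 1/8 (half-aunt/uncle↔niece/nephew: one path of length 3: r = (1/2)^3 = 1/8).
r to a half-sibling = 0.25 (half-sibs share one parent — one path of length 2: r = (1/2)^2 = 1/4).
Summing one r·B term per recipient: 2·0.25·0.433 + 4·0.125·0.191 + 3·0.25·0.163 = 0.43425.

0.43425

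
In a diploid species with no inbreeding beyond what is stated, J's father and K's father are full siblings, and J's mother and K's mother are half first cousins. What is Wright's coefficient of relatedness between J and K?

0.140625

Wright's path rule: contributions from independent ancestry routes add.
J and K are related in two ways: first cousins through their fathers (r = 1/8) and half second cousins through their mothers (r = 1/64).
r = 1/8 + 1/64 = 0.140625.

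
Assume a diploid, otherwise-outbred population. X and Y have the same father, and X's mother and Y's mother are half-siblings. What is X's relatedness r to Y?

0.3125

Wright's path rule: contributions from independent ancestry routes add.
X and Y are related in two ways: half-sibs through their shared father (r = 1/4) and half first cousins through their mothers (r = 1/16).
r = 1/4 + 1/16 = 5/16 = 0.3125.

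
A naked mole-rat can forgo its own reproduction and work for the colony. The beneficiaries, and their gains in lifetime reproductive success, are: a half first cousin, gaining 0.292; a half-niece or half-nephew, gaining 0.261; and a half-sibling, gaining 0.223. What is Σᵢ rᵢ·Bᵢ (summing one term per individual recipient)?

0.106625

r to a half first cousin = 0.0625 (half first cousins share one grandparent — one path of length 4: r = (1/2)^4 = 1/16).
r to a half-niece or half-nephew = 0.125 (half-aunt/uncle↔niece/nephew: one path of length 3: r = (1/2)^3 = 1/8).
r to a half-sibling = 0.25 (half-sibs share one parent — one path of length 2: r = (1/2)^2 = 1/4).
Summing one r·B term per recipient: 1·0.0625·0.292 + 1·0.125·0.261 + 1·0.25·0.223 = 0.106625.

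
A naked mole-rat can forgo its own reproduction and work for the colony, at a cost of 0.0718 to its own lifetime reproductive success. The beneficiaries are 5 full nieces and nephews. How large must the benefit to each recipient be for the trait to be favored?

0.0574

r to a full niece or nephew = 0.25 (full aunt/uncle↔niece/nephew: two paths of length 3 through the shared grandparent pair: r = 2·(1/2)^3 = 1/4).
Hamilton's rule with n recipients of equal r: n·r·B > C, so B > C/(n·r) = 0.0718/(5·0.25) = 0.0574.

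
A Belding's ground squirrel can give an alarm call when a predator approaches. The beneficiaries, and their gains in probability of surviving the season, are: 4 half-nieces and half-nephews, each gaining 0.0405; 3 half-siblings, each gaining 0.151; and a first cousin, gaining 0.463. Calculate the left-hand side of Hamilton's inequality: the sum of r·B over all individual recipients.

r to a half-niece or half-nephew = 1/8 (half-aunt/uncle↔niece/nephew: one path of length 3: r = (1/2)^3 = 1/8).
r to a half-sibling = 0.25 (half-sibs share one parent — one path of length 2: r = (1/2)^2 = 1/4).
r to a first cousin = 1/8 (first cousins share one grandparent pair — two paths of length 4: r = 2·(1/2)^4 = 1/8).
Summing one r·B term per recipient: 4·0.125·0.0405 + 3·0.25·0.151 + 1·0.125·0.463 = 0.191375.

0.191375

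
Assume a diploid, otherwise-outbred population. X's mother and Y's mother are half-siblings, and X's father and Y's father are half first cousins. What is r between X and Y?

Wright's path rule: contributions from independent ancestry routes add.
X and Y are related in two ways: half first cousins through their mothers (r = 1/16) and half second cousins through their fathers (r = 1/64).
r = 1/16 + 1/64 = 0.078125.

0.078125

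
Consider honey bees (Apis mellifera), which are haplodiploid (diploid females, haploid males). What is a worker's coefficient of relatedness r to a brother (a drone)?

Her haploid brother carries none of their father's genes and a random half of their mother's genome; that half matches the maternal half of her own genome with probability 1/2: r = 1/2 · 1/2 = 1/4.

0.25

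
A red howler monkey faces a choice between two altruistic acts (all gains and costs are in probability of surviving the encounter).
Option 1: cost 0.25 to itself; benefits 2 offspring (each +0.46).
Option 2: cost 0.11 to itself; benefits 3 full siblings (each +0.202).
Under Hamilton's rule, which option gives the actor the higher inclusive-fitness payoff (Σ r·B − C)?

Option 1

Option 1: r to an offspring = 0.5.
Option 1: Σ r·B − C = (2·0.5·0.46) − 0.25 = 0.21.
Option 2: r to a full sibling = 0.5.
Option 2: Σ r·B − C = (3·0.5·0.202) − 0.11 = 0.193.
Option 1 has the higher net inclusive-fitness payoff.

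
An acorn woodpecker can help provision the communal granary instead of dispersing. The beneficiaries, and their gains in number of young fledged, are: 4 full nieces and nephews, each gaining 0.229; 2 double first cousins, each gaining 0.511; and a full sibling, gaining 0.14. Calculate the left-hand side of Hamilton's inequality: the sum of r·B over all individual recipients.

0.5545

r to a full niece or nephew = 1/4 (full aunt/uncle↔niece/nephew: two paths of length 3 through the shared grandparent pair: r = 2·(1/2)^3 = 1/4).
r to a double first cousin = 1/4 (double first cousins share both grandparent pairs — four paths of length 4: r = 4·(1/2)^4 = 1/4).
r to a full sibling = 0.5 (full sibs share both parents — two paths of length 2: r = 2·(1/2)^2 = 1/2).
Summing one r·B term per recipient: 4·0.25·0.229 + 2·0.25·0.511 + 1·0.5·0.14 = 0.5545.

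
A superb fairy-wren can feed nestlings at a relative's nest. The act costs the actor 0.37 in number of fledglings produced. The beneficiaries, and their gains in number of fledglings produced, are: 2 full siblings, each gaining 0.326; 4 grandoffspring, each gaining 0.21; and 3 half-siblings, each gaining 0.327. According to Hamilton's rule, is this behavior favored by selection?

Hamilton's rule: the trait is favored when the sum of r·B over every recipient exceeds the actor's cost C.
r to a full sibling = 1/2 (full sibs share both parents — two paths of length 2: r = 2·(1/2)^2 = 1/2).
r to a grandoffspring = 0.25 (two parent–offspring links: r = (1/2)^2 = 1/4).
r to a half-sibling = 1/4 (half-sibs share one parent — one path of length 2: r = (1/2)^2 = 1/4).
Summing one r·B term per recipient: 2·0.5·0.326 + 4·0.25·0.21 + 3·0.25·0.327 = 0.78125.
0.78125 > 0.37: the indirect benefit exceeds the cost.

Yes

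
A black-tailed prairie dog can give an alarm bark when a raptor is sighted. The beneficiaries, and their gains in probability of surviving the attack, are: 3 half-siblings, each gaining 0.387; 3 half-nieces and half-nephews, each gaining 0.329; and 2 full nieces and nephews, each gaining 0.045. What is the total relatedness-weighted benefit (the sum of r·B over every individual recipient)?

r to a half-sibling = 0.25 (half-sibs share one parent — one path of length 2: r = (1/2)^2 = 1/4).
r to a half-niece or half-nephew = 1/8 (half-aunt/uncle↔niece/nephew: one path of length 3: r = (1/2)^3 = 1/8).
r to a full niece or nephew = 0.25 (full aunt/uncle↔niece/nephew: two paths of length 3 through the shared grandparent pair: r = 2·(1/2)^3 = 1/4).
Summing one r·B term per recipient: 3·0.25·0.387 + 3·0.125·0.329 + 2·0.25·0.045 = 0.436125.

0.436125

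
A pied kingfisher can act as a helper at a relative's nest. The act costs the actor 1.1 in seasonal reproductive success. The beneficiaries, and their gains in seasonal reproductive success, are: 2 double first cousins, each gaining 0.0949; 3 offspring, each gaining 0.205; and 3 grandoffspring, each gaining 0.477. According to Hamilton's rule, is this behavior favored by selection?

Hamilton's rule: the trait is favored when the sum of r·B over every recipient exceeds the actor's cost C.
r to a double first cousin = 1/4 (double first cousins share both grandparent pairs — four paths of length 4: r = 4·(1/2)^4 = 1/4).
r to an offspring = 1/2 (one parent–offspring link: r = (1/2)^1 = 1/2).
r to a grandoffspring = 0.25 (two parent–offspring links: r = (1/2)^2 = 1/4).
Summing one r·B term per recipient: 2·0.25·0.0949 + 3·0.5·0.205 + 3·0.25·0.477 = 0.7127.
0.7127 < 1.1: the indirect benefit is less than the cost.

No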